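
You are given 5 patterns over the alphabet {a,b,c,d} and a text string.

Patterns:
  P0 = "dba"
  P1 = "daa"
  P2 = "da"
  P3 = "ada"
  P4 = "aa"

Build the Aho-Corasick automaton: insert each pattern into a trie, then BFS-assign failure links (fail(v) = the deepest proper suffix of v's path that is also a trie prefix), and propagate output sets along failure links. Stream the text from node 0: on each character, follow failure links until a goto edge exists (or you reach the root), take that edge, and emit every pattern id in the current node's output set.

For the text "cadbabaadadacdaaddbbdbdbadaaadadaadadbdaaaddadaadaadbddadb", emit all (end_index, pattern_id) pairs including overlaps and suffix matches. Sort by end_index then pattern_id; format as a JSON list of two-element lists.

Construct AC machine:
Trie nodes:
  0='ε' goto a→6 d→1
  1='d' goto a→4 b→2
  2='db' goto a→3
  3='dba' goto ·  [P0 ends]
  4='da' goto a→5  [P2 ends]
  5='daa' goto ·  [P1 ends]
  6='a' goto a→9 d→7
  7='ad' goto a→8
  8='ada' goto ·  [P3 ends]
  9='aa' goto ·  [P4 ends]

BFS fail/out derivation:
  fail(1) 'd': from fail(0)=0 chase 'd': 0 ⇒ 0;  out=∅∪out(0)=∅
  fail(6) 'a': from fail(0)=0 chase 'a': 0 ⇒ 0;  out=∅∪out(0)=∅
  fail(2) 'db': from fail(1)=0 chase 'b': 0 ⇒ 0;  out=∅∪out(0)=∅
  fail(4) 'da': from fail(1)=0 chase 'a': 0 ⇒ 6;  out={2}∪out(6)={2}
  fail(7) 'ad': from fail(6)=0 chase 'd': 0 ⇒ 1;  out=∅∪out(1)=∅
  fail(9) 'aa': from fail(6)=0 chase 'a': 0 ⇒ 6;  out={4}∪out(6)={4}
  fail(3) 'dba': from fail(2)=0 chase 'a': 0 ⇒ 6;  out={0}∪out(6)={0}
  fail(5) 'daa': from fail(4)=6 chase 'a': 6 ⇒ 9;  out={1}∪out(9)={1,4}
  fail(8) 'ada': from fail(7)=1 chase 'a': 1 ⇒ 4;  out={3}∪out(4)={2,3}

Text stream:
i=0 'c': node 0→0
i=1 'a': node 0→6
i=2 'd': node 6→7
i=3 'b': node 7→2 (via fail)
i=4 'a': node 2→3  ** P0@[2:4]
i=5 'b': node 3→0 (via fail)
i=6 'a': node 0→6
i=7 'a': node 6→9  ** P4@[6:7]
i=8 'd': node 9→7 (via fail)
i=9 'a': node 7→8  ** P2@[8:9],P3@[7:9]
i=10 'd': node 8→7 (via fail)
i=11 'a': node 7→8  ** P2@[10:11],P3@[9:11]
i=12 'c': node 8→0 (via fail)
i=13 'd': node 0→1
i=14 'a': node 1→4  ** P2@[13:14]
i=15 'a': node 4→5  ** P1@[13:15],P4@[14:15]
i=16 'd': node 5→7 (via fail)
i=17 'd': node 7→1 (via fail)
i=18 'b': node 1→2
i=19 'b': node 2→0 (via fail)
i=20 'd': node 0→1
i=21 'b': node 1→2
i=22 'd': node 2→1 (via fail)
i=23 'b': node 1→2
i=24 'a': node 2→3  ** P0@[22:24]
i=25 'd': node 3→7 (via fail)
i=26 'a': node 7→8  ** P2@[25:26],P3@[24:26]
i=27 'a': node 8→5 (via fail)  ** P1@[25:27],P4@[26:27]
i=28 'a': node 5→9 (via fail)  ** P4@[27:28]
i=29 'd': node 9→7 (via fail)
i=30 'a': node 7→8  ** P2@[29:30],P3@[28:30]
i=31 'd': node 8→7 (via fail)
i=32 'a': node 7→8  ** P2@[31:32],P3@[30:32]
i=33 'a': node 8→5 (via fail)  ** P1@[31:33],P4@[32:33]
i=34 'd': node 5→7 (via fail)
i=35 'a': node 7→8  ** P2@[34:35],P3@[33:35]
i=36 'd': node 8→7 (via fail)
i=37 'b': node 7→2 (via fail)
i=38 'd': node 2→1 (via fail)
i=39 'a': node 1→4  ** P2@[38:39]
i=40 'a': node 4→5  ** P1@[38:40],P4@[39:40]
i=41 'a': node 5→9 (via fail)  ** P4@[40:41]
i=42 'd': node 9→7 (via fail)
i=43 'd': node 7→1 (via fail)
i=44 'a': node 1→4  ** P2@[43:44]
i=45 'd': node 4→7 (via fail)
i=46 'a': node 7→8  ** P2@[45:46],P3@[44:46]
i=47 'a': node 8→5 (via fail)  ** P1@[45:47],P4@[46:47]
i=48 'd': node 5→7 (via fail)
i=49 'a': node 7→8  ** P2@[48:49],P3@[47:49]
i=50 'a': node 8→5 (via fail)  ** P1@[48:50],P4@[49:50]
i=51 'd': node 5→7 (via fail)
i=52 'b': node 7→2 (via fail)
i=53 'd': node 2→1 (via fail)
i=54 'd': node 1→1 (via fail)
i=55 'a': node 1→4  ** P2@[54:55]
i=56 'd': node 4→7 (via fail)
i=57 'b': node 7→2 (via fail)

Matches: [[4,0],[7,4],[9,2],[9,3],[11,2],[11,3],[14,2],[15,1],[15,4],[24,0],[26,2],[26,3],[27,1],[27,4],[28,4],[30,2],[30,3],[32,2],[32,3],[33,1],[33,4],[35,2],[35,3],[39,2],[40,1],[40,4],[41,4],[44,2],[46,2],[46,3],[47,1],[47,4],[49,2],[49,3],[50,1],[50,4],[55,2]]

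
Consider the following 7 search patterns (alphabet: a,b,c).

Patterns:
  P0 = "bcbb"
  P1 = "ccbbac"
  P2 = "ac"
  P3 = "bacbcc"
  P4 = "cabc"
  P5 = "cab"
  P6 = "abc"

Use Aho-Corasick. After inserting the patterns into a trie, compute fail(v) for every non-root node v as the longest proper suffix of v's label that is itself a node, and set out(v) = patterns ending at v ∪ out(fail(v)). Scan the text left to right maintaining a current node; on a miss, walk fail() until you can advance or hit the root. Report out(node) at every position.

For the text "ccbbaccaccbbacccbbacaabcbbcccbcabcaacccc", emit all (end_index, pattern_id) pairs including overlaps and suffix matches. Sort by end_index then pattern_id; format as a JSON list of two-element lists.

Build automaton:
Trie (insert patterns):
  n0 'ε': a→11 b→1 c→5
  n1 'b': a→13 c→2
  n2 'bc': b→3
  n3 'bcb': b→4
  n4 'bcbb': ·  ←P0
  n5 'c': a→18 c→6
  n6 'cc': b→7
  n7 'ccb': b→8
  n8 'ccbb': a→9
  n9 'ccbba': c→10
  n10 'ccbbac': ·  ←P1
  n11 'a': b→21 c→12
  n12 'ac': ·  ←P2
  n13 'ba': c→14
  n14 'bac': b→15
  n15 'bacb': c→16
  n16 'bacbc': c→17
  n17 'bacbcc': ·  ←P3
  n18 'ca': b→19
  n19 'cab': c→20  ←P5
  n20 'cabc': ·  ←P4
  n21 'ab': c→22
  n22 'abc': ·  ←P6

BFS fail/out derivation:
  n1('b'): parent n0 fail=0; on 'b' 0 → fail=0;  out ∅∪∅=∅
  n5('c'): parent n0 fail=0; on 'c' 0 → fail=0;  out ∅∪∅=∅
  n11('a'): parent n0 fail=0; on 'a' 0 → fail=0;  out ∅∪∅=∅
  n2('bc'): parent n1 fail=0; on 'c' 0 → fail=5;  out ∅∪∅=∅
  n6('cc'): parent n5 fail=0; on 'c' 0 → fail=5;  out ∅∪∅=∅
  n12('ac'): parent n11 fail=0; on 'c' 0 → fail=5;  out {2}∪∅={2}
  n13('ba'): parent n1 fail=0; on 'a' 0 → fail=11;  out ∅∪∅=∅
  n18('ca'): parent n5 fail=0; on 'a' 0 → fail=11;  out ∅∪∅=∅
  n21('ab'): parent n11 fail=0; on 'b' 0 → fail=1;  out ∅∪∅=∅
  n3('bcb'): parent n2 fail=5; on 'b' 5→0 → fail=1;  out ∅∪∅=∅
  n7('ccb'): parent n6 fail=5; on 'b' 5→0 → fail=1;  out ∅∪∅=∅
  n14('bac'): parent n13 fail=11; on 'c' 11 → fail=12;  out ∅∪{2}={2}
  n19('cab'): parent n18 fail=11; on 'b' 11 → fail=21;  out {5}∪∅={5}
  n22('abc'): parent n21 fail=1; on 'c' 1 → fail=2;  out {6}∪∅={6}
  n4('bcbb'): parent n3 fail=1; on 'b' 1→0 → fail=1;  out {0}∪∅={0}
  n8('ccbb'): parent n7 fail=1; on 'b' 1→0 → fail=1;  out ∅∪∅=∅
  n15('bacb'): parent n14 fail=12; on 'b' 12→5→0 → fail=1;  out ∅∪∅=∅
  n20('cabc'): parent n19 fail=21; on 'c' 21 → fail=22;  out {4}∪{6}={4,6}
  n9('ccbba'): parent n8 fail=1; on 'a' 1 → fail=13;  out ∅∪∅=∅
  n16('bacbc'): parent n15 fail=1; on 'c' 1 → fail=2;  out ∅∪∅=∅
  n10('ccbbac'): parent n9 fail=13; on 'c' 13 → fail=14;  out {1}∪{2}={1,2}
  n17('bacbcc'): parent n16 fail=2; on 'c' 2→5 → fail=6;  out {3}∪∅={3}

Text stream:
pos 0 'c': at 5
pos 1 'c': at 6
pos 2 'b': at 7
pos 3 'b': at 8
pos 4 'a': at 9
pos 5 'c': at 10  ** P1@[0:5],P2@[4:5]
pos 6 'c': at 6 (via fail)
pos 7 'a': at 18 (via fail)
pos 8 'c': at 12 (via fail)  ** P2@[7:8]
pos 9 'c': at 6 (via fail)
pos 10 'b': at 7
pos 11 'b': at 8
pos 12 'a': at 9
pos 13 'c': at 10  ** P1@[8:13],P2@[12:13]
pos 14 'c': at 6 (via fail)
pos 15 'c': at 6 (via fail)
pos 16 'b': at 7
pos 17 'b': at 8
pos 18 'a': at 9
pos 19 'c': at 10  ** P1@[14:19],P2@[18:19]
pos 20 'a': at 18 (via fail)
pos 21 'a': at 11 (via fail)
pos 22 'b': at 21
pos 23 'c': at 22  ** P6@[21:23]
pos 24 'b': at 3 (via fail)
pos 25 'b': at 4  ** P0@[22:25]
pos 26 'c': at 2 (via fail)
pos 27 'c': at 6 (via fail)
pos 28 'c': at 6 (via fail)
pos 29 'b': at 7
pos 30 'c': at 2 (via fail)
pos 31 'a': at 18 (via fail)
pos 32 'b': at 19  ** P5@[30:32]
pos 33 'c': at 20  ** P4@[30:33],P6@[31:33]
pos 34 'a': at 18 (via fail)
pos 35 'a': at 11 (via fail)
pos 36 'c': at 12  ** P2@[35:36]
pos 37 'c': at 6 (via fail)
pos 38 'c': at 6 (via fail)
pos 39 'c': at 6 (via fail)

All matches (sorted): [[5,1],[5,2],[8,2],[13,1],[13,2],[19,1],[19,2],[23,6],[25,0],[32,5],[33,4],[33,6],[36,2]]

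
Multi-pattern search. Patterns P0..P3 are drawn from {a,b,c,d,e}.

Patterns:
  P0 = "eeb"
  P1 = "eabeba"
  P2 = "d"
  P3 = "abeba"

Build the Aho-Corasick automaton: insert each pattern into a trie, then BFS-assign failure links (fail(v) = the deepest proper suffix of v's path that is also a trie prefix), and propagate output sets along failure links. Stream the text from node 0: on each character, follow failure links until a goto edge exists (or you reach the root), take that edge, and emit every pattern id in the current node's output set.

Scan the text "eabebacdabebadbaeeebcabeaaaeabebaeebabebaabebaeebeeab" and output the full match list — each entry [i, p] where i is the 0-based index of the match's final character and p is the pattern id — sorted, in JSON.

Build:
Trie nodes:
  n0 'ε': a→10 d→9 e→1
  n1 'e': a→4 e→2
  n2 'ee': b→3
  n3 'eeb': ·  ←P0
  n4 'ea': b→5
  n5 'eab': e→6
  n6 'eabe': b→7
  n7 'eabeb': a→8
  n8 'eabeba': ·  ←P1
  n9 'd': ·  ←P2
  n10 'a': b→11
  n11 'ab': e→12
  n12 'abe': b→13
  n13 'abeb': a→14
  n14 'abeba': ·  ←P3

Failure links (BFS by depth):
  n1('e'): parent n0 fail=0; on 'e' 0 → fail=0;  out ∅∪∅=∅
  n9('d'): parent n0 fail=0; on 'd' 0 → fail=0;  out {2}∪∅={2}
  n10('a'): parent n0 fail=0; on 'a' 0 → fail=0;  out ∅∪∅=∅
  n2('ee'): parent n1 fail=0; on 'e' 0 → fail=1;  out ∅∪∅=∅
  n4('ea'): parent n1 fail=0; on 'a' 0 → fail=10;  out ∅∪∅=∅
  n11('ab'): parent n10 fail=0; on 'b' 0 → fail=0;  out ∅∪∅=∅
  n3('eeb'): parent n2 fail=1; on 'b' 1→0 → fail=0;  out {0}∪∅={0}
  n5('eab'): parent n4 fail=10; on 'b' 10 → fail=11;  out ∅∪∅=∅
  n12('abe'): parent n11 fail=0; on 'e' 0 → fail=1;  out ∅∪∅=∅
  n6('eabe'): parent n5 fail=11; on 'e' 11 → fail=12;  out ∅∪∅=∅
  n13('abeb'): parent n12 fail=1; on 'b' 1→0 → fail=0;  out ∅∪∅=∅
  n7('eabeb'): parent n6 fail=12; on 'b' 12 → fail=13;  out ∅∪∅=∅
  n14('abeba'): parent n13 fail=0; on 'a' 0 → fail=10;  out {3}∪∅={3}
  n8('eabeba'): parent n7 fail=13; on 'a' 13 → fail=14;  out {1}∪{3}={1,3}

Text stream:
pos 0 'e': at 1
pos 1 'a': at 4
pos 2 'b': at 5
pos 3 'e': at 6
pos 4 'b': at 7
pos 5 'a': at 8  → match P1@[0:5],P3@[1:5]
pos 6 'c': at 0 ·f
pos 7 'd': at 9  → match P2@[7:7]
pos 8 'a': at 10 ·f
pos 9 'b': at 11
pos 10 'e': at 12
pos 11 'b': at 13
pos 12 'a': at 14  → match P3@[8:12]
pos 13 'd': at 9 ·f  → match P2@[13:13]
pos 14 'b': at 0 ·f
pos 15 'a': at 10
pos 16 'e': at 1 ·f
pos 17 'e': at 2
pos 18 'e': at 2 ·f
pos 19 'b': at 3  → match P0@[17:19]
pos 20 'c': at 0 ·f
pos 21 'a': at 10
pos 22 'b': at 11
pos 23 'e': at 12
pos 24 'a': at 4 ·f
pos 25 'a': at 10 ·f
pos 26 'a': at 10 ·f
pos 27 'e': at 1 ·f
pos 28 'a': at 4
pos 29 'b': at 5
pos 30 'e': at 6
pos 31 'b': at 7
pos 32 'a': at 8  → match P1@[27:32],P3@[28:32]
pos 33 'e': at 1 ·f
pos 34 'e': at 2
pos 35 'b': at 3  → match P0@[33:35]
pos 36 'a': at 10 ·f
pos 37 'b': at 11
pos 38 'e': at 12
pos 39 'b': at 13
pos 40 'a': at 14  → match P3@[36:40]
pos 41 'a': at 10 ·f
pos 42 'b': at 11
pos 43 'e': at 12
pos 44 'b': at 13
pos 45 'a': at 14  → match P3@[41:45]
pos 46 'e': at 1 ·f
pos 47 'e': at 2
pos 48 'b': at 3  → match P0@[46:48]
pos 49 'e': at 1 ·f
pos 50 'e': at 2
pos 51 'a': at 4 ·f
pos 52 'b': at 5

All matches (sorted): [[5,1],[5,3],[7,2],[12,3],[13,2],[19,0],[32,1],[32,3],[35,0],[40,3],[45,3],[48,0]]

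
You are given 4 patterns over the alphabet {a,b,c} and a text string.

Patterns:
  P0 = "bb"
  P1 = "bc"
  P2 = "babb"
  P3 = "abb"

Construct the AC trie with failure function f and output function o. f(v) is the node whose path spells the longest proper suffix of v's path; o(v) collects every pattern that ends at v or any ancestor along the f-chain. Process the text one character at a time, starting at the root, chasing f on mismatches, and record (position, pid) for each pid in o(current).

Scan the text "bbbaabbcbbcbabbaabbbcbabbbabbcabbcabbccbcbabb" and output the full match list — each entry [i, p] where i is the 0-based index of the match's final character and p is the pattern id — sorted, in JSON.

Construct AC machine:
Trie (insert patterns):
  n0 'ε': a→7 b→1
  n1 'b': a→4 b→2 c→3
  n2 'bb': ·  ←P0
  n3 'bc': ·  ←P1
  n4 'ba': b→5
  n5 'bab': b→6
  n6 'babb': ·  ←P2
  n7 'a': b→8
  n8 'ab': b→9
  n9 'abb': ·  ←P3

Failure links (BFS by depth):
  fail(1) 'b': from fail(0)=0 chase 'b': 0 ⇒ 0;  out=∅∪out(0)=∅
  fail(7) 'a': from fail(0)=0 chase 'a': 0 ⇒ 0;  out=∅∪out(0)=∅
  fail(2) 'bb': from fail(1)=0 chase 'b': 0 ⇒ 1;  out={0}∪out(1)={0}
  fail(3) 'bc': from fail(1)=0 chase 'c': 0 ⇒ 0;  out={1}∪out(0)={1}
  fail(4) 'ba': from fail(1)=0 chase 'a': 0 ⇒ 7;  out=∅∪out(7)=∅
  fail(8) 'ab': from fail(7)=0 chase 'b': 0 ⇒ 1;  out=∅∪out(1)=∅
  fail(5) 'bab': from fail(4)=7 chase 'b': 7 ⇒ 8;  out=∅∪out(8)=∅
  fail(9) 'abb': from fail(8)=1 chase 'b': 1 ⇒ 2;  out={3}∪out(2)={0,3}
  fail(6) 'babb': from fail(5)=8 chase 'b': 8 ⇒ 9;  out={2}∪out(9)={0,2,3}

Scan:
[0] read 'b'  n0⇒n1
[1] read 'b'  n1⇒n2  emit P0@[0:1]
[2] read 'b'  n2⇒n2 (fail-walked)  emit P0@[1:2]
[3] read 'a'  n2⇒n4 (fail-walked)
[4] read 'a'  n4⇒n7 (fail-walked)
[5] read 'b'  n7⇒n8
[6] read 'b'  n8⇒n9  emit P0@[5:6],P3@[4:6]
[7] read 'c'  n9⇒n3 (fail-walked)  emit P1@[6:7]
[8] read 'b'  n3⇒n1 (fail-walked)
[9] read 'b'  n1⇒n2  emit P0@[8:9]
[10] read 'c'  n2⇒n3 (fail-walked)  emit P1@[9:10]
[11] read 'b'  n3⇒n1 (fail-walked)
[12] read 'a'  n1⇒n4
[13] read 'b'  n4⇒n5
[14] read 'b'  n5⇒n6  emit P0@[13:14],P2@[11:14],P3@[12:14]
[15] read 'a'  n6⇒n4 (fail-walked)
[16] read 'a'  n4⇒n7 (fail-walked)
[17] read 'b'  n7⇒n8
[18] read 'b'  n8⇒n9  emit P0@[17:18],P3@[16:18]
[19] read 'b'  n9⇒n2 (fail-walked)  emit P0@[18:19]
[20] read 'c'  n2⇒n3 (fail-walked)  emit P1@[19:20]
[21] read 'b'  n3⇒n1 (fail-walked)
[22] read 'a'  n1⇒n4
[23] read 'b'  n4⇒n5
[24] read 'b'  n5⇒n6  emit P0@[23:24],P2@[21:24],P3@[22:24]
[25] read 'b'  n6⇒n2 (fail-walked)  emit P0@[24:25]
[26] read 'a'  n2⇒n4 (fail-walked)
[27] read 'b'  n4⇒n5
[28] read 'b'  n5⇒n6  emit P0@[27:28],P2@[25:28],P3@[26:28]
[29] read 'c'  n6⇒n3 (fail-walked)  emit P1@[28:29]
[30] read 'a'  n3⇒n7 (fail-walked)
[31] read 'b'  n7⇒n8
[32] read 'b'  n8⇒n9  emit P0@[31:32],P3@[30:32]
[33] read 'c'  n9⇒n3 (fail-walked)  emit P1@[32:33]
[34] read 'a'  n3⇒n7 (fail-walked)
[35] read 'b'  n7⇒n8
[36] read 'b'  n8⇒n9  emit P0@[35:36],P3@[34:36]
[37] read 'c'  n9⇒n3 (fail-walked)  emit P1@[36:37]
[38] read 'c'  n3⇒n0 (fail-walked)
[39] read 'b'  n0⇒n1
[40] read 'c'  n1⇒n3  emit P1@[39:40]
[41] read 'b'  n3⇒n1 (fail-walked)
[42] read 'a'  n1⇒n4
[43] read 'b'  n4⇒n5
[44] read 'b'  n5⇒n6  emit P0@[43:44],P2@[41:44],P3@[42:44]

All matches (sorted): [[1,0],[2,0],[6,0],[6,3],[7,1],[9,0],[10,1],[14,0],[14,2],[14,3],[18,0],[18,3],[19,0],[20,1],[24,0],[24,2],[24,3],[25,0],[28,0],[28,2],[28,3],[29,1],[32,0],[32,3],[33,1],[36,0],[36,3],[37,1],[40,1],[44,0],[44,2],[44,3]]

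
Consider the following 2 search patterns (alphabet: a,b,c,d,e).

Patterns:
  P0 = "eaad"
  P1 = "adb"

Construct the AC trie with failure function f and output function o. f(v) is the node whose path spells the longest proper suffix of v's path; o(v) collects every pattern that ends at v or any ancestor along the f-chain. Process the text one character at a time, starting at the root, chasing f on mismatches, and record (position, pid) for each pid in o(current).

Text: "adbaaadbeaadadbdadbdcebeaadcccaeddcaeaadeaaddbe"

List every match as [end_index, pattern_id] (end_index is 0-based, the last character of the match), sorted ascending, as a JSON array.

Construct AC machine:
Trie nodes:
  n0 'ε': a→5 e→1
  n1 'e': a→2
  n2 'ea': a→3
  n3 'eaa': d→4
  n4 'eaad': ·  ←P0
  n5 'a': d→6
  n6 'ad': b→7
  n7 'adb': ·  ←P1

BFS fail/out derivation:
  n1('e'): parent n0 fail=0; on 'e' 0 → fail=0;  out ∅∪∅=∅
  n5('a'): parent n0 fail=0; on 'a' 0 → fail=0;  out ∅∪∅=∅
  n2('ea'): parent n1 fail=0; on 'a' 0 → fail=5;  out ∅∪∅=∅
  n6('ad'): parent n5 fail=0; on 'd' 0 → fail=0;  out ∅∪∅=∅
  n3('eaa'): parent n2 fail=5; on 'a' 5→0 → fail=5;  out ∅∪∅=∅
  n7('adb'): parent n6 fail=0; on 'b' 0 → fail=0;  out {1}∪∅={1}
  n4('eaad'): parent n3 fail=5; on 'd' 5 → fail=6;  out {0}∪∅={0}

Text stream:
pos 0 'a': at 5
pos 1 'd': at 6
pos 2 'b': at 7  → match P1@[0:2]
pos 3 'a': at 5 (via fail)
pos 4 'a': at 5 (via fail)
pos 5 'a': at 5 (via fail)
pos 6 'd': at 6
pos 7 'b': at 7  → match P1@[5:7]
pos 8 'e': at 1 (via fail)
pos 9 'a': at 2
pos 10 'a': at 3
pos 11 'd': at 4  → match P0@[8:11]
pos 12 'a': at 5 (via fail)
pos 13 'd': at 6
pos 14 'b': at 7  → match P1@[12:14]
pos 15 'd': at 0 (via fail)
pos 16 'a': at 5
pos 17 'd': at 6
pos 18 'b': at 7  → match P1@[16:18]
pos 19 'd': at 0 (via fail)
pos 20 'c': at 0
pos 21 'e': at 1
pos 22 'b': at 0 (via fail)
pos 23 'e': at 1
pos 24 'a': at 2
pos 25 'a': at 3
pos 26 'd': at 4  → match P0@[23:26]
pos 27 'c': at 0 (via fail)
pos 28 'c': at 0
pos 29 'c': at 0
pos 30 'a': at 5
pos 31 'e': at 1 (via fail)
pos 32 'd': at 0 (via fail)
pos 33 'd': at 0
pos 34 'c': at 0
pos 35 'a': at 5
pos 36 'e': at 1 (via fail)
pos 37 'a': at 2
pos 38 'a': at 3
pos 39 'd': at 4  → match P0@[36:39]
pos 40 'e': at 1 (via fail)
pos 41 'a': at 2
pos 42 'a': at 3
pos 43 'd': at 4  → match P0@[40:43]
pos 44 'd': at 0 (via fail)
pos 45 'b': at 0
pos 46 'e': at 1

All matches (sorted): [[2,1],[7,1],[11,0],[14,1],[18,1],[26,0],[39,0],[43,0]]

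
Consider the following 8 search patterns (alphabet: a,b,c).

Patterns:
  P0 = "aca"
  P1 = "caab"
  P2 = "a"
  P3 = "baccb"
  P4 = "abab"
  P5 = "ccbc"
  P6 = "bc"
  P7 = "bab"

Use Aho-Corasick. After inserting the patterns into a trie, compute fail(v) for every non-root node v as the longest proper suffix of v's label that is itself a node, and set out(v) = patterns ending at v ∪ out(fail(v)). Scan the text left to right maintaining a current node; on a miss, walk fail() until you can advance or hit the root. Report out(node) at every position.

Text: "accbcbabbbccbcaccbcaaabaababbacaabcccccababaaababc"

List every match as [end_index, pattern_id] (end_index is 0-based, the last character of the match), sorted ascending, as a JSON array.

Build automaton:
Trie nodes:
  0='ε' goto a→1 b→8 c→4
  1='a' goto b→13 c→2  [P2 ends]
  2='ac' goto a→3
  3='aca' goto ·  [P0 ends]
  4='c' goto a→5 c→16
  5='ca' goto a→6
  6='caa' goto b→7
  7='caab' goto ·  [P1 ends]
  8='b' goto a→9 c→19
  9='ba' goto b→20 c→10
  10='bac' goto c→11
  11='bacc' goto b→12
  12='baccb' goto ·  [P3 ends]
  13='ab' goto a→14
  14='aba' goto b→15
  15='abab' goto ·  [P4 ends]
  16='cc' goto b→17
  17='ccb' goto c→18
  18='ccbc' goto ·  [P5 ends]
  19='bc' goto ·  [P6 ends]
  20='bab' goto ·  [P7 ends]

Failure links (BFS by depth):
  fail(1) 'a': from fail(0)=0 chase 'a': 0 ⇒ 0;  out={2}∪out(0)={2}
  fail(4) 'c': from fail(0)=0 chase 'c': 0 ⇒ 0;  out=∅∪out(0)=∅
  fail(8) 'b': from fail(0)=0 chase 'b': 0 ⇒ 0;  out=∅∪out(0)=∅
  fail(2) 'ac': from fail(1)=0 chase 'c': 0 ⇒ 4;  out=∅∪out(4)=∅
  fail(5) 'ca': from fail(4)=0 chase 'a': 0 ⇒ 1;  out=∅∪out(1)={2}
  fail(9) 'ba': from fail(8)=0 chase 'a': 0 ⇒ 1;  out=∅∪out(1)={2}
  fail(13) 'ab': from fail(1)=0 chase 'b': 0 ⇒ 8;  out=∅∪out(8)=∅
  fail(16) 'cc': from fail(4)=0 chase 'c': 0 ⇒ 4;  out=∅∪out(4)=∅
  fail(19) 'bc': from fail(8)=0 chase 'c': 0 ⇒ 4;  out={6}∪out(4)={6}
  fail(3) 'aca': from fail(2)=4 chase 'a': 4 ⇒ 5;  out={0}∪out(5)={0,2}
  fail(6) 'caa': from fail(5)=1 chase 'a': 1→0 ⇒ 1;  out=∅∪out(1)={2}
  fail(10) 'bac': from fail(9)=1 chase 'c': 1 ⇒ 2;  out=∅∪out(2)=∅
  fail(14) 'aba': from fail(13)=8 chase 'a': 8 ⇒ 9;  out=∅∪out(9)={2}
  fail(17) 'ccb': from fail(16)=4 chase 'b': 4→0 ⇒ 8;  out=∅∪out(8)=∅
  fail(20) 'bab': from fail(9)=1 chase 'b': 1 ⇒ 13;  out={7}∪out(13)={7}
  fail(7) 'caab': from fail(6)=1 chase 'b': 1 ⇒ 13;  out={1}∪out(13)={1}
  fail(11) 'bacc': from fail(10)=2 chase 'c': 2→4 ⇒ 16;  out=∅∪out(16)=∅
  fail(15) 'abab': from fail(14)=9 chase 'b': 9 ⇒ 20;  out={4}∪out(20)={4,7}
  fail(18) 'ccbc': from fail(17)=8 chase 'c': 8 ⇒ 19;  out={5}∪out(19)={5,6}
  fail(12) 'baccb': from fail(11)=16 chase 'b': 16 ⇒ 17;  out={3}∪out(17)={3}

Run:
i=0 'a': node 0→1  emit P2@[0:0]
i=1 'c': node 1→2
i=2 'c': node 2→16 (fail-walked)
i=3 'b': node 16→17
i=4 'c': node 17→18  emit P5@[1:4],P6@[3:4]
i=5 'b': node 18→8 (fail-walked)
i=6 'a': node 8→9  emit P2@[6:6]
i=7 'b': node 9→20  emit P7@[5:7]
i=8 'b': node 20→8 (fail-walked)
i=9 'b': node 8→8 (fail-walked)
i=10 'c': node 8→19  emit P6@[9:10]
i=11 'c': node 19→16 (fail-walked)
i=12 'b': node 16→17
i=13 'c': node 17→18  emit P5@[10:13],P6@[12:13]
i=14 'a': node 18→5 (fail-walked)  emit P2@[14:14]
i=15 'c': node 5→2 (fail-walked)
i=16 'c': node 2→16 (fail-walked)
i=17 'b': node 16→17
i=18 'c': node 17→18  emit P5@[15:18],P6@[17:18]
i=19 'a': node 18→5 (fail-walked)  emit P2@[19:19]
i=20 'a': node 5→6  emit P2@[20:20]
i=21 'a': node 6→1 (fail-walked)  emit P2@[21:21]
i=22 'b': node 1→13
i=23 'a': node 13→14  emit P2@[23:23]
i=24 'a': node 14→1 (fail-walked)  emit P2@[24:24]
i=25 'b': node 1→13
i=26 'a': node 13→14  emit P2@[26:26]
i=27 'b': node 14→15  emit P4@[24:27],P7@[25:27]
i=28 'b': node 15→8 (fail-walked)
i=29 'a': node 8→9  emit P2@[29:29]
i=30 'c': node 9→10
i=31 'a': node 10→3 (fail-walked)  emit P0@[29:31],P2@[31:31]
i=32 'a': node 3→6 (fail-walked)  emit P2@[32:32]
i=33 'b': node 6→7  emit P1@[30:33]
i=34 'c': node 7→19 (fail-walked)  emit P6@[33:34]
i=35 'c': node 19→16 (fail-walked)
i=36 'c': node 16→16 (fail-walked)
i=37 'c': node 16→16 (fail-walked)
i=38 'c': node 16→16 (fail-walked)
i=39 'a': node 16→5 (fail-walked)  emit P2@[39:39]
i=40 'b': node 5→13 (fail-walked)
i=41 'a': node 13→14  emit P2@[41:41]
i=42 'b': node 14→15  emit P4@[39:42],P7@[40:42]
i=43 'a': node 15→14 (fail-walked)  emit P2@[43:43]
i=44 'a': node 14→1 (fail-walked)  emit P2@[44:44]
i=45 'a': node 1→1 (fail-walked)  emit P2@[45:45]
i=46 'b': node 1→13
i=47 'a': node 13→14  emit P2@[47:47]
i=48 'b': node 14→15  emit P4@[45:48],P7@[46:48]
i=49 'c': node 15→19 (fail-walked)  emit P6@[48:49]

Result: [[0,2],[4,5],[4,6],[6,2],[7,7],[10,6],[13,5],[13,6],[14,2],[18,5],[18,6],[19,2],[20,2],[21,2],[23,2],[24,2],[26,2],[27,4],[27,7],[29,2],[31,0],[31,2],[32,2],[33,1],[34,6],[39,2],[41,2],[42,4],[42,7],[43,2],[44,2],[45,2],[47,2],[48,4],[48,7],[49,6]]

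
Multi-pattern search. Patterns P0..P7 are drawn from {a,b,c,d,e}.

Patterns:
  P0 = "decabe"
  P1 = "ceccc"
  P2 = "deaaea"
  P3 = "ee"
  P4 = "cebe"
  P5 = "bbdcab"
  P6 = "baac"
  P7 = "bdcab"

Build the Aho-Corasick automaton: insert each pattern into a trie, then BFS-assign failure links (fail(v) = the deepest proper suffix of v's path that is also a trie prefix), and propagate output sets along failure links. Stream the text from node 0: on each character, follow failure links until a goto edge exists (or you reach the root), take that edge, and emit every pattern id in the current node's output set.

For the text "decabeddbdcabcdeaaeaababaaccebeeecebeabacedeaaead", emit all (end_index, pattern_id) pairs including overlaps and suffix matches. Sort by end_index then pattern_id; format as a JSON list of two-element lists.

Build automaton:
Trie nodes:
  0='ε' goto b→20 c→7 d→1 e→16
  1='d' goto e→2
  2='de' goto a→12 c→3
  3='dec' goto a→4
  4='deca' goto b→5
  5='decab' goto e→6
  6='decabe' goto ·  [P0 ends]
  7='c' goto e→8
  8='ce' goto b→18 c→9
  9='cec' goto c→10
  10='cecc' goto c→11
  11='ceccc' goto ·  [P1 ends]
  12='dea' goto a→13
  13='deaa' goto e→14
  14='deaae' goto a→15
  15='deaaea' goto ·  [P2 ends]
  16='e' goto e→17
  17='ee' goto ·  [P3 ends]
  18='ceb' goto e→19
  19='cebe' goto ·  [P4 ends]
  20='b' goto a→26 b→21 d→29
  21='bb' goto d→22
  22='bbd' goto c→23
  23='bbdc' goto a→24
  24='bbdca' goto b→25
  25='bbdcab' goto ·  [P5 ends]
  26='ba' goto a→27
  27='baa' goto c→28
  28='baac' goto ·  [P6 ends]
  29='bd' goto c→30
  30='bdc' goto a→31
  31='bdca' goto b→32
  32='bdcab' goto ·  [P7 ends]

Failure links (BFS by depth):
  n1('d'): parent n0 fail=0; on 'd' 0 → fail=0;  out ∅∪∅=∅
  n7('c'): parent n0 fail=0; on 'c' 0 → fail=0;  out ∅∪∅=∅
  n16('e'): parent n0 fail=0; on 'e' 0 → fail=0;  out ∅∪∅=∅
  n20('b'): parent n0 fail=0; on 'b' 0 → fail=0;  out ∅∪∅=∅
  n2('de'): parent n1 fail=0; on 'e' 0 → fail=16;  out ∅∪∅=∅
  n8('ce'): parent n7 fail=0; on 'e' 0 → fail=16;  out ∅∪∅=∅
  n17('ee'): parent n16 fail=0; on 'e' 0 → fail=16;  out {3}∪∅={3}
  n21('bb'): parent n20 fail=0; on 'b' 0 → fail=20;  out ∅∪∅=∅
  n26('ba'): parent n20 fail=0; on 'a' 0 → fail=0;  out ∅∪∅=∅
  n29('bd'): parent n20 fail=0; on 'd' 0 → fail=1;  out ∅∪∅=∅
  n3('dec'): parent n2 fail=16; on 'c' 16→0 → fail=7;  out ∅∪∅=∅
  n9('cec'): parent n8 fail=16; on 'c' 16→0 → fail=7;  out ∅∪∅=∅
  n12('dea'): parent n2 fail=16; on 'a' 16→0 → fail=0;  out ∅∪∅=∅
  n18('ceb'): parent n8 fail=16; on 'b' 16→0 → fail=20;  out ∅∪∅=∅
  n22('bbd'): parent n21 fail=20; on 'd' 20 → fail=29;  out ∅∪∅=∅
  n27('baa'): parent n26 fail=0; on 'a' 0 → fail=0;  out ∅∪∅=∅
  n30('bdc'): parent n29 fail=1; on 'c' 1→0 → fail=7;  out ∅∪∅=∅
  n4('deca'): parent n3 fail=7; on 'a' 7→0 → fail=0;  out ∅∪∅=∅
  n10('cecc'): parent n9 fail=7; on 'c' 7→0 → fail=7;  out ∅∪∅=∅
  n13('deaa'): parent n12 fail=0; on 'a' 0 → fail=0;  out ∅∪∅=∅
  n19('cebe'): parent n18 fail=20; on 'e' 20→0 → fail=16;  out {4}∪∅={4}
  n23('bbdc'): parent n22 fail=29; on 'c' 29 → fail=30;  out ∅∪∅=∅
  n28('baac'): parent n27 fail=0; on 'c' 0 → fail=7;  out {6}∪∅={6}
  n31('bdca'): parent n30 fail=7; on 'a' 7→0 → fail=0;  out ∅∪∅=∅
  n5('decab'): parent n4 fail=0; on 'b' 0 → fail=20;  out ∅∪∅=∅
  n11('ceccc'): parent n10 fail=7; on 'c' 7→0 → fail=7;  out {1}∪∅={1}
  n14('deaae'): parent n13 fail=0; on 'e' 0 → fail=16;  out ∅∪∅=∅
  n24('bbdca'): parent n23 fail=30; on 'a' 30 → fail=31;  out ∅∪∅=∅
  n32('bdcab'): parent n31 fail=0; on 'b' 0 → fail=20;  out {7}∪∅={7}
  n6('decabe'): parent n5 fail=20; on 'e' 20→0 → fail=16;  out {0}∪∅={0}
  n15('deaaea'): parent n14 fail=16; on 'a' 16→0 → fail=0;  out {2}∪∅={2}
  n25('bbdcab'): parent n24 fail=31; on 'b' 31 → fail=32;  out {5}∪{7}={5,7}

Scan:
i=0 'd': node 0→1
i=1 'e': node 1→2
i=2 'c': node 2→3
i=3 'a': node 3→4
i=4 'b': node 4→5
i=5 'e': node 5→6  ** P0@[0:5]
i=6 'd': node 6→1 (via fail)
i=7 'd': node 1→1 (via fail)
i=8 'b': node 1→20 (via fail)
i=9 'd': node 20→29
i=10 'c': node 29→30
i=11 'a': node 30→31
i=12 'b': node 31→32  ** P7@[8:12]
i=13 'c': node 32→7 (via fail)
i=14 'd': node 7→1 (via fail)
i=15 'e': node 1→2
i=16 'a': node 2→12
i=17 'a': node 12→13
i=18 'e': node 13→14
i=19 'a': node 14→15  ** P2@[14:19]
i=20 'a': node 15→0 (via fail)
i=21 'b': node 0→20
i=22 'a': node 20→26
i=23 'b': node 26→20 (via fail)
i=24 'a': node 20→26
i=25 'a': node 26→27
i=26 'c': node 27→28  ** P6@[23:26]
i=27 'c': node 28→7 (via fail)
i=28 'e': node 7→8
i=29 'b': node 8→18
i=30 'e': node 18→19  ** P4@[27:30]
i=31 'e': node 19→17 (via fail)  ** P3@[30:31]
i=32 'e': node 17→17 (via fail)  ** P3@[31:32]
i=33 'c': node 17→7 (via fail)
i=34 'e': node 7→8
i=35 'b': node 8→18
i=36 'e': node 18→19  ** P4@[33:36]
i=37 'a': node 19→0 (via fail)
i=38 'b': node 0→20
i=39 'a': node 20→26
i=40 'c': node 26→7 (via fail)
i=41 'e': node 7→8
i=42 'd': node 8→1 (via fail)
i=43 'e': node 1→2
i=44 'a': node 2→12
i=45 'a': node 12→13
i=46 'e': node 13→14
i=47 'a': node 14→15  ** P2@[42:47]
i=48 'd': node 15→1 (via fail)

Matches: [[5,0],[12,7],[19,2],[26,6],[30,4],[31,3],[32,3],[36,4],[47,2]]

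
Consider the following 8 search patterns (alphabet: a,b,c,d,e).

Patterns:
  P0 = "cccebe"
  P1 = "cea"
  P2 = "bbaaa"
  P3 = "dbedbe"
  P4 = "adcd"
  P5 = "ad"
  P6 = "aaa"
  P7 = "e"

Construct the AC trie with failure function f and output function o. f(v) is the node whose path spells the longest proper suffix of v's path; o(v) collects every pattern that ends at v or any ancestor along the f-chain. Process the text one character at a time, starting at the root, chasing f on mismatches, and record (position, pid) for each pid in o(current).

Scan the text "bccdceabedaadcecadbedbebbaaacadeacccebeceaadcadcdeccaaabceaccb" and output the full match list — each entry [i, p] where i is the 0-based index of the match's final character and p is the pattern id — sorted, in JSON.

Construct AC machine:
Trie nodes:
  n0 'ε': a→20 b→9 c→1 d→14 e→26
  n1 'c': c→2 e→7
  n2 'cc': c→3
  n3 'ccc': e→4
  n4 'ccce': b→5
  n5 'ccceb': e→6
  n6 'cccebe': ·  ←P0
  n7 'ce': a→8
  n8 'cea': ·  ←P1
  n9 'b': b→10
  n10 'bb': a→11
  n11 'bba': a→12
  n12 'bbaa': a→13
  n13 'bbaaa': ·  ←P2
  n14 'd': b→15
  n15 'db': e→16
  n16 'dbe': d→17
  n17 'dbed': b→18
  n18 'dbedb': e→19
  n19 'dbedbe': ·  ←P3
  n20 'a': a→24 d→21
  n21 'ad': c→22  ←P5
  n22 'adc': d→23
  n23 'adcd': ·  ←P4
  n24 'aa': a→25
  n25 'aaa': ·  ←P6
  n26 'e': ·  ←P7

Failure links (BFS by depth):
  fail(1) 'c': from fail(0)=0 chase 'c': 0 ⇒ 0;  out=∅∪out(0)=∅
  fail(9) 'b': from fail(0)=0 chase 'b': 0 ⇒ 0;  out=∅∪out(0)=∅
  fail(14) 'd': from fail(0)=0 chase 'd': 0 ⇒ 0;  out=∅∪out(0)=∅
  fail(20) 'a': from fail(0)=0 chase 'a': 0 ⇒ 0;  out=∅∪out(0)=∅
  fail(26) 'e': from fail(0)=0 chase 'e': 0 ⇒ 0;  out={7}∪out(0)={7}
  fail(2) 'cc': from fail(1)=0 chase 'c': 0 ⇒ 1;  out=∅∪out(1)=∅
  fail(7) 'ce': from fail(1)=0 chase 'e': 0 ⇒ 26;  out=∅∪out(26)={7}
  fail(10) 'bb': from fail(9)=0 chase 'b': 0 ⇒ 9;  out=∅∪out(9)=∅
  fail(15) 'db': from fail(14)=0 chase 'b': 0 ⇒ 9;  out=∅∪out(9)=∅
  fail(21) 'ad': from fail(20)=0 chase 'd': 0 ⇒ 14;  out={5}∪out(14)={5}
  fail(24) 'aa': from fail(20)=0 chase 'a': 0 ⇒ 20;  out=∅∪out(20)=∅
  fail(3) 'ccc': from fail(2)=1 chase 'c': 1 ⇒ 2;  out=∅∪out(2)=∅
  fail(8) 'cea': from fail(7)=26 chase 'a': 26→0 ⇒ 20;  out={1}∪out(20)={1}
  fail(11) 'bba': from fail(10)=9 chase 'a': 9→0 ⇒ 20;  out=∅∪out(20)=∅
  fail(16) 'dbe': from fail(15)=9 chase 'e': 9→0 ⇒ 26;  out=∅∪out(26)={7}
  fail(22) 'adc': from fail(21)=14 chase 'c': 14→0 ⇒ 1;  out=∅∪out(1)=∅
  fail(25) 'aaa': from fail(24)=20 chase 'a': 20 ⇒ 24;  out={6}∪out(24)={6}
  fail(4) 'ccce': from fail(3)=2 chase 'e': 2→1 ⇒ 7;  out=∅∪out(7)={7}
  fail(12) 'bbaa': from fail(11)=20 chase 'a': 20 ⇒ 24;  out=∅∪out(24)=∅
  fail(17) 'dbed': from fail(16)=26 chase 'd': 26→0 ⇒ 14;  out=∅∪out(14)=∅
  fail(23) 'adcd': from fail(22)=1 chase 'd': 1→0 ⇒ 14;  out={4}∪out(14)={4}
  fail(5) 'ccceb': from fail(4)=7 chase 'b': 7→26→0 ⇒ 9;  out=∅∪out(9)=∅
  fail(13) 'bbaaa': from fail(12)=24 chase 'a': 24 ⇒ 25;  out={2}∪out(25)={2,6}
  fail(18) 'dbedb': from fail(17)=14 chase 'b': 14 ⇒ 15;  out=∅∪out(15)=∅
  fail(6) 'cccebe': from fail(5)=9 chase 'e': 9→0 ⇒ 26;  out={0}∪out(26)={0,7}
  fail(19) 'dbedbe': from fail(18)=15 chase 'e': 15 ⇒ 16;  out={3}∪out(16)={3,7}

Run:
i=0 'b': node 0→9
i=1 'c': node 9→1 (fail-walked)
i=2 'c': node 1→2
i=3 'd': node 2→14 (fail-walked)
i=4 'c': node 14→1 (fail-walked)
i=5 'e': node 1→7  → match P7@[5:5]
i=6 'a': node 7→8  → match P1@[4:6]
i=7 'b': node 8→9 (fail-walked)
i=8 'e': node 9→26 (fail-walked)  → match P7@[8:8]
i=9 'd': node 26→14 (fail-walked)
i=10 'a': node 14→20 (fail-walked)
i=11 'a': node 20→24
i=12 'd': node 24→21 (fail-walked)  → match P5@[11:12]
i=13 'c': node 21→22
i=14 'e': node 22→7 (fail-walked)  → match P7@[14:14]
i=15 'c': node 7→1 (fail-walked)
i=16 'a': node 1→20 (fail-walked)
i=17 'd': node 20→21  → match P5@[16:17]
i=18 'b': node 21→15 (fail-walked)
i=19 'e': node 15→16  → match P7@[19:19]
i=20 'd': node 16→17
i=21 'b': node 17→18
i=22 'e': node 18→19  → match P3@[17:22],P7@[22:22]
i=23 'b': node 19→9 (fail-walked)
i=24 'b': node 9→10
i=25 'a': node 10→11
i=26 'a': node 11→12
i=27 'a': node 12→13  → match P2@[23:27],P6@[25:27]
i=28 'c': node 13→1 (fail-walked)
i=29 'a': node 1→20 (fail-walked)
i=30 'd': node 20→21  → match P5@[29:30]
i=31 'e': node 21→26 (fail-walked)  → match P7@[31:31]
i=32 'a': node 26→20 (fail-walked)
i=33 'c': node 20→1 (fail-walked)
i=34 'c': node 1→2
i=35 'c': node 2→3
i=36 'e': node 3→4  → match P7@[36:36]
i=37 'b': node 4→5
i=38 'e': node 5→6  → match P0@[33:38],P7@[38:38]
i=39 'c': node 6→1 (fail-walked)
i=40 'e': node 1→7  → match P7@[40:40]
i=41 'a': node 7→8  → match P1@[39:41]
i=42 'a': node 8→24 (fail-walked)
i=43 'd': node 24→21 (fail-walked)  → match P5@[42:43]
i=44 'c': node 21→22
i=45 'a': node 22→20 (fail-walked)
i=46 'd': node 20→21  → match P5@[45:46]
i=47 'c': node 21→22
i=48 'd': node 22→23  → match P4@[45:48]
i=49 'e': node 23→26 (fail-walked)  → match P7@[49:49]
i=50 'c': node 26→1 (fail-walked)
i=51 'c': node 1→2
i=52 'a': node 2→20 (fail-walked)
i=53 'a': node 20→24
i=54 'a': node 24→25  → match P6@[52:54]
i=55 'b': node 25→9 (fail-walked)
i=56 'c': node 9→1 (fail-walked)
i=57 'e': node 1→7  → match P7@[57:57]
i=58 'a': node 7→8  → match P1@[56:58]
i=59 'c': node 8→1 (fail-walked)
i=60 'c': node 1→2
i=61 'b': node 2→9 (fail-walked)

Matches: [[5,7],[6,1],[8,7],[12,5],[14,7],[17,5],[19,7],[22,3],[22,7],[27,2],[27,6],[30,5],[31,7],[36,7],[38,0],[38,7],[40,7],[41,1],[43,5],[46,5],[48,4],[49,7],[54,6],[57,7],[58,1]]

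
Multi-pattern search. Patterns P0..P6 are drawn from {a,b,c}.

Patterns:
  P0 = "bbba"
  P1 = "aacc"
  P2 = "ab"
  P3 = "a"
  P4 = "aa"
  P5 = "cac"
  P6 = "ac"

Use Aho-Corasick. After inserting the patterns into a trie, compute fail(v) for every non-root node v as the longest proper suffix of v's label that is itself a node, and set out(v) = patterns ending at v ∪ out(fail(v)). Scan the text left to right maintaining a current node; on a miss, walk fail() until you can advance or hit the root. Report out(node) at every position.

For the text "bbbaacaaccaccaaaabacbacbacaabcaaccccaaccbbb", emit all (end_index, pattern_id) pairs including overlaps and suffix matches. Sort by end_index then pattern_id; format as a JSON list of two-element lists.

Build:
Trie nodes:
  n0 'ε': a→5 b→1 c→10
  n1 'b': b→2
  n2 'bb': b→3
  n3 'bbb': a→4
  n4 'bbba': ·  [P0 ends]
  n5 'a': a→6 b→9 c→13  [P3 ends]
  n6 'aa': c→7  [P4 ends]
  n7 'aac': c→8
  n8 'aacc': ·  [P1 ends]
  n9 'ab': ·  [P2 ends]
  n10 'c': a→11
  n11 'ca': c→12
  n12 'cac': ·  [P5 ends]
  n13 'ac': ·  [P6 ends]

BFS fail/out derivation:
  fail(1) 'b': from fail(0)=0 chase 'b': 0 ⇒ 0;  out=∅∪out(0)=∅
  fail(5) 'a': from fail(0)=0 chase 'a': 0 ⇒ 0;  out={3}∪out(0)={3}
  fail(10) 'c': from fail(0)=0 chase 'c': 0 ⇒ 0;  out=∅∪out(0)=∅
  fail(2) 'bb': from fail(1)=0 chase 'b': 0 ⇒ 1;  out=∅∪out(1)=∅
  fail(6) 'aa': from fail(5)=0 chase 'a': 0 ⇒ 5;  out={4}∪out(5)={3,4}
  fail(9) 'ab': from fail(5)=0 chase 'b': 0 ⇒ 1;  out={2}∪out(1)={2}
  fail(11) 'ca': from fail(10)=0 chase 'a': 0 ⇒ 5;  out=∅∪out(5)={3}
  fail(13) 'ac': from fail(5)=0 chase 'c': 0 ⇒ 10;  out={6}∪out(10)={6}
  fail(3) 'bbb': from fail(2)=1 chase 'b': 1 ⇒ 2;  out=∅∪out(2)=∅
  fail(7) 'aac': from fail(6)=5 chase 'c': 5 ⇒ 13;  out=∅∪out(13)={6}
  fail(12) 'cac': from fail(11)=5 chase 'c': 5 ⇒ 13;  out={5}∪out(13)={5,6}
  fail(4) 'bbba': from fail(3)=2 chase 'a': 2→1→0 ⇒ 5;  out={0}∪out(5)={0,3}
  fail(8) 'aacc': from fail(7)=13 chase 'c': 13→10→0 ⇒ 10;  out={1}∪out(10)={1}

Scan:
pos 0 'b': at 1
pos 1 'b': at 2
pos 2 'b': at 3
pos 3 'a': at 4  emit P0@[0:3],P3@[3:3]
pos 4 'a': at 6 (fail-walked)  emit P3@[4:4],P4@[3:4]
pos 5 'c': at 7  emit P6@[4:5]
pos 6 'a': at 11 (fail-walked)  emit P3@[6:6]
pos 7 'a': at 6 (fail-walked)  emit P3@[7:7],P4@[6:7]
pos 8 'c': at 7  emit P6@[7:8]
pos 9 'c': at 8  emit P1@[6:9]
pos 10 'a': at 11 (fail-walked)  emit P3@[10:10]
pos 11 'c': at 12  emit P5@[9:11],P6@[10:11]
pos 12 'c': at 10 (fail-walked)
pos 13 'a': at 11  emit P3@[13:13]
pos 14 'a': at 6 (fail-walked)  emit P3@[14:14],P4@[13:14]
pos 15 'a': at 6 (fail-walked)  emit P3@[15:15],P4@[14:15]
pos 16 'a': at 6 (fail-walked)  emit P3@[16:16],P4@[15:16]
pos 17 'b': at 9 (fail-walked)  emit P2@[16:17]
pos 18 'a': at 5 (fail-walked)  emit P3@[18:18]
pos 19 'c': at 13  emit P6@[18:19]
pos 20 'b': at 1 (fail-walked)
pos 21 'a': at 5 (fail-walked)  emit P3@[21:21]
pos 22 'c': at 13  emit P6@[21:22]
pos 23 'b': at 1 (fail-walked)
pos 24 'a': at 5 (fail-walked)  emit P3@[24:24]
pos 25 'c': at 13  emit P6@[24:25]
pos 26 'a': at 11 (fail-walked)  emit P3@[26:26]
pos 27 'a': at 6 (fail-walked)  emit P3@[27:27],P4@[26:27]
pos 28 'b': at 9 (fail-walked)  emit P2@[27:28]
pos 29 'c': at 10 (fail-walked)
pos 30 'a': at 11  emit P3@[30:30]
pos 31 'a': at 6 (fail-walked)  emit P3@[31:31],P4@[30:31]
pos 32 'c': at 7  emit P6@[31:32]
pos 33 'c': at 8  emit P1@[30:33]
pos 34 'c': at 10 (fail-walked)
pos 35 'c': at 10 (fail-walked)
pos 36 'a': at 11  emit P3@[36:36]
pos 37 'a': at 6 (fail-walked)  emit P3@[37:37],P4@[36:37]
pos 38 'c': at 7  emit P6@[37:38]
pos 39 'c': at 8  emit P1@[36:39]
pos 40 'b': at 1 (fail-walked)
pos 41 'b': at 2
pos 42 'b': at 3

Result: [[3,0],[3,3],[4,3],[4,4],[5,6],[6,3],[7,3],[7,4],[8,6],[9,1],[10,3],[11,5],[11,6],[13,3],[14,3],[14,4],[15,3],[15,4],[16,3],[16,4],[17,2],[18,3],[19,6],[21,3],[22,6],[24,3],[25,6],[26,3],[27,3],[27,4],[28,2],[30,3],[31,3],[31,4],[32,6],[33,1],[36,3],[37,3],[37,4],[38,6],[39,1]]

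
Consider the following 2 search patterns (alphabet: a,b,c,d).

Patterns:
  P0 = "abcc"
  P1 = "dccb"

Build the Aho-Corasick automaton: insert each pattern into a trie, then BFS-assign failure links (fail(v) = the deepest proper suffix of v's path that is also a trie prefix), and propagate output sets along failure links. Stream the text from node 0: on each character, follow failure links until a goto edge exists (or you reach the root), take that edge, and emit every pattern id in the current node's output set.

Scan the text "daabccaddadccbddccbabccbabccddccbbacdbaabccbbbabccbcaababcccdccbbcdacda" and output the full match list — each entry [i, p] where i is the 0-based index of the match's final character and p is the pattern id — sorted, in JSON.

Construct AC machine:
Trie nodes:
  n0 'ε': a→1 d→5
  n1 'a': b→2
  n2 'ab': c→3
  n3 'abc': c→4
  n4 'abcc': ·  [P0 ends]
  n5 'd': c→6
  n6 'dc': c→7
  n7 'dcc': b→8
  n8 'dccb': ·  [P1 ends]

Failure links (BFS by depth):
  n1('a'): parent n0 fail=0; on 'a' 0 → fail=0;  out ∅∪∅=∅
  n5('d'): parent n0 fail=0; on 'd' 0 → fail=0;  out ∅∪∅=∅
  n2('ab'): parent n1 fail=0; on 'b' 0 → fail=0;  out ∅∪∅=∅
  n6('dc'): parent n5 fail=0; on 'c' 0 → fail=0;  out ∅∪∅=∅
  n3('abc'): parent n2 fail=0; on 'c' 0 → fail=0;  out ∅∪∅=∅
  n7('dcc'): parent n6 fail=0; on 'c' 0 → fail=0;  out ∅∪∅=∅
  n4('abcc'): parent n3 fail=0; on 'c' 0 → fail=0;  out {0}∪∅={0}
  n8('dccb'): parent n7 fail=0; on 'b' 0 → fail=0;  out {1}∪∅={1}

Scan:
[0] read 'd'  n0⇒n5
[1] read 'a'  n5⇒n1 ·f
[2] read 'a'  n1⇒n1 ·f
[3] read 'b'  n1⇒n2
[4] read 'c'  n2⇒n3
[5] read 'c'  n3⇒n4  → match P0@[2:5]
[6] read 'a'  n4⇒n1 ·f
[7] read 'd'  n1⇒n5 ·f
[8] read 'd'  n5⇒n5 ·f
[9] read 'a'  n5⇒n1 ·f
[10] read 'd'  n1⇒n5 ·f
[11] read 'c'  n5⇒n6
[12] read 'c'  n6⇒n7
[13] read 'b'  n7⇒n8  → match P1@[10:13]
[14] read 'd'  n8⇒n5 ·f
[15] read 'd'  n5⇒n5 ·f
[16] read 'c'  n5⇒n6
[17] read 'c'  n6⇒n7
[18] read 'b'  n7⇒n8  → match P1@[15:18]
[19] read 'a'  n8⇒n1 ·f
[20] read 'b'  n1⇒n2
[21] read 'c'  n2⇒n3
[22] read 'c'  n3⇒n4  → match P0@[19:22]
[23] read 'b'  n4⇒n0 ·f
[24] read 'a'  n0⇒n1
[25] read 'b'  n1⇒n2
[26] read 'c'  n2⇒n3
[27] read 'c'  n3⇒n4  → match P0@[24:27]
[28] read 'd'  n4⇒n5 ·f
[29] read 'd'  n5⇒n5 ·f
[30] read 'c'  n5⇒n6
[31] read 'c'  n6⇒n7
[32] read 'b'  n7⇒n8  → match P1@[29:32]
[33] read 'b'  n8⇒n0 ·f
[34] read 'a'  n0⇒n1
[35] read 'c'  n1⇒n0 ·f
[36] read 'd'  n0⇒n5
[37] read 'b'  n5⇒n0 ·f
[38] read 'a'  n0⇒n1
[39] read 'a'  n1⇒n1 ·f
[40] read 'b'  n1⇒n2
[41] read 'c'  n2⇒n3
[42] read 'c'  n3⇒n4  → match P0@[39:42]
[43] read 'b'  n4⇒n0 ·f
[44] read 'b'  n0⇒n0
[45] read 'b'  n0⇒n0
[46] read 'a'  n0⇒n1
[47] read 'b'  n1⇒n2
[48] read 'c'  n2⇒n3
[49] read 'c'  n3⇒n4  → match P0@[46:49]
[50] read 'b'  n4⇒n0 ·f
[51] read 'c'  n0⇒n0
[52] read 'a'  n0⇒n1
[53] read 'a'  n1⇒n1 ·f
[54] read 'b'  n1⇒n2
[55] read 'a'  n2⇒n1 ·f
[56] read 'b'  n1⇒n2
[57] read 'c'  n2⇒n3
[58] read 'c'  n3⇒n4  → match P0@[55:58]
[59] read 'c'  n4⇒n0 ·f
[60] read 'd'  n0⇒n5
[61] read 'c'  n5⇒n6
[62] read 'c'  n6⇒n7
[63] read 'b'  n7⇒n8  → match P1@[60:63]
[64] read 'b'  n8⇒n0 ·f
[65] read 'c'  n0⇒n0
[66] read 'd'  n0⇒n5
[67] read 'a'  n5⇒n1 ·f
[68] read 'c'  n1⇒n0 ·f
[69] read 'd'  n0⇒n5
[70] read 'a'  n5⇒n1 ·f

Result: [[5,0],[13,1],[18,1],[22,0],[27,0],[32,1],[42,0],[49,0],[58,0],[63,1]]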